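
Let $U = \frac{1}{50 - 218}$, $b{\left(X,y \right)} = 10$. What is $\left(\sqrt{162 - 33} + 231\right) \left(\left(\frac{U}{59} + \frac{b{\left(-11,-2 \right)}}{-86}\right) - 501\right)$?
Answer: $- \frac{2349422009}{20296} - \frac{213583819 \sqrt{129}}{426216} \approx -1.2145 \cdot 10^{5}$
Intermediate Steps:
$U = - \frac{1}{168}$ ($U = \frac{1}{-168} = - \frac{1}{168} \approx -0.0059524$)
$\left(\sqrt{162 - 33} + 231\right) \left(\left(\frac{U}{59} + \frac{b{\left(-11,-2 \right)}}{-86}\right) - 501\right) = \left(\sqrt{162 - 33} + 231\right) \left(\left(- \frac{1}{168 \cdot 59} + \frac{10}{-86}\right) - 501\right) = \left(\sqrt{129} + 231\right) \left(\left(\left(- \frac{1}{168}\right) \frac{1}{59} + 10 \left(- \frac{1}{86}\right)\right) - 501\right) = \left(231 + \sqrt{129}\right) \left(\left(- \frac{1}{9912} - \frac{5}{43}\right) - 501\right) = \left(231 + \sqrt{129}\right) \left(- \frac{49603}{426216} - 501\right) = \left(231 + \sqrt{129}\right) \left(- \frac{213583819}{426216}\right) = - \frac{2349422009}{20296} - \frac{213583819 \sqrt{129}}{426216}$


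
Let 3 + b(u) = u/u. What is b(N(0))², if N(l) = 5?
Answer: 4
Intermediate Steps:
b(u) = -2 (b(u) = -3 + u/u = -3 + 1 = -2)
b(N(0))² = (-2)² = 4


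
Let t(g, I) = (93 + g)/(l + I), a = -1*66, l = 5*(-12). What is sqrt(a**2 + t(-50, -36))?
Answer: sqrt(2508798)/24 ≈ 65.997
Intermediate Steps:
l = -60
a = -66
t(g, I) = (93 + g)/(-60 + I)
sqrt(a**2 + t(-50, -36)) = sqrt((-66)**2 + (93 - 50)/(-60 - 36)) = sqrt(4356 + 43/(-96)) = sqrt(4356 - 1/96*43) = sqrt(4356 - 43/96) = sqrt(418133/96) = sqrt(2508798)/24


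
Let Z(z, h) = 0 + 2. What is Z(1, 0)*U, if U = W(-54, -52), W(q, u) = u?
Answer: -104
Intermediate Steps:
Z(z, h) = 2
U = -52
Z(1, 0)*U = 2*(-52) = -104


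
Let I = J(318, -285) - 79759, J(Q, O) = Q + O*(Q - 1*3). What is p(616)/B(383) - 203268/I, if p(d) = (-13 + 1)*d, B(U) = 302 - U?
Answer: 105609115/1142208 ≈ 92.460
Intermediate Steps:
J(Q, O) = Q + O*(-3 + Q) (J(Q, O) = Q + O*(Q - 3) = Q + O*(-3 + Q))
p(d) = -12*d
I = -169216 (I = (318 - 3*(-285) - 285*318) - 79759 = (318 + 855 - 90630) - 79759 = -89457 - 79759 = -169216)
p(616)/B(383) - 203268/I = (-12*616)/(302 - 1*383) - 203268/(-169216) = -7392/(302 - 383) - 203268*(-1/169216) = -7392/(-81) + 50817/42304 = -7392*(-1/81) + 50817/42304 = 2464/27 + 50817/42304 = 105609115/1142208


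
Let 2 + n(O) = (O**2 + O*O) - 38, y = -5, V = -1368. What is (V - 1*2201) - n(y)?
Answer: -3579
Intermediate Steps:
n(O) = -40 + 2*O**2 (n(O) = -2 + ((O**2 + O*O) - 38) = -2 + ((O**2 + O**2) - 38) = -2 + (2*O**2 - 38) = -2 + (-38 + 2*O**2) = -40 + 2*O**2)
(V - 1*2201) - n(y) = (-1368 - 1*2201) - (-40 + 2*(-5)**2) = (-1368 - 2201) - (-40 + 2*25) = -3569 - (-40 + 50) = -3569 - 1*10 = -3569 - 10 = -3579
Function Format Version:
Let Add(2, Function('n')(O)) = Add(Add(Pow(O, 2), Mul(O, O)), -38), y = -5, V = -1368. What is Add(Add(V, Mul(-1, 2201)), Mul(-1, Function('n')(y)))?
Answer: -3579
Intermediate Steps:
Function('n')(O) = Add(-40, Mul(2, Pow(O, 2))) (Function('n')(O) = Add(-2, Add(Add(Pow(O, 2), Mul(O, O)), -38)) = Add(-2, Add(Add(Pow(O, 2), Pow(O, 2)), -38)) = Add(-2, Add(Mul(2, Pow(O, 2)), -38)) = Add(-2, Add(-38, Mul(2, Pow(O, 2)))) = Add(-40, Mul(2, Pow(O, 2))))
Add(Add(V, Mul(-1, 2201)), Mul(-1, Function('n')(y))) = Add(Add(-1368, Mul(-1, 2201)), Mul(-1, Add(-40, Mul(2, Pow(-5, 2))))) = Add(Add(-1368, -2201), Mul(-1, Add(-40, Mul(2, 25)))) = Add(-3569, Mul(-1, Add(-40, 50))) = Add(-3569, Mul(-1, 10)) = Add(-3569, -10) = -3579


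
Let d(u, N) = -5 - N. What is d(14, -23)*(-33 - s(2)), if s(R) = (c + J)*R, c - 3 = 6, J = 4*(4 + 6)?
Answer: -2358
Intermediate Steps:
J = 40 (J = 4*10 = 40)
c = 9 (c = 3 + 6 = 9)
s(R) = 49*R (s(R) = (9 + 40)*R = 49*R)
d(14, -23)*(-33 - s(2)) = (-5 - 1*(-23))*(-33 - 49*2) = (-5 + 23)*(-33 - 1*98) = 18*(-33 - 98) = 18*(-131) = -2358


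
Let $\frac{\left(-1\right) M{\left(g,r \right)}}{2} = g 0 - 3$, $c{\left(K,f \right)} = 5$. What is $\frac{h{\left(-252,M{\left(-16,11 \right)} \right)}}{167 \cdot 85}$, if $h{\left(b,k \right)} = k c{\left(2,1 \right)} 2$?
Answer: $\frac{12}{2839} \approx 0.0042268$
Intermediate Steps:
$M{\left(g,r \right)} = 6$ ($M{\left(g,r \right)} = - 2 \left(g 0 - 3\right) = - 2 \left(0 - 3\right) = \left(-2\right) \left(-3\right) = 6$)
$h{\left(b,k \right)} = 10 k$ ($h{\left(b,k \right)} = k 5 \cdot 2 = 5 k 2 = 10 k$)
$\frac{h{\left(-252,M{\left(-16,11 \right)} \right)}}{167 \cdot 85} = \frac{10 \cdot 6}{167 \cdot 85} = \frac{60}{14195} = 60 \cdot \frac{1}{14195} = \frac{12}{2839}$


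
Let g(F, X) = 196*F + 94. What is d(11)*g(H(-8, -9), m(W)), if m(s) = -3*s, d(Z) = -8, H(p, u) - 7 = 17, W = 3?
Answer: -38384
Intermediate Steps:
H(p, u) = 24 (H(p, u) = 7 + 17 = 24)
g(F, X) = 94 + 196*F
d(11)*g(H(-8, -9), m(W)) = -8*(94 + 196*24) = -8*(94 + 4704) = -8*4798 = -38384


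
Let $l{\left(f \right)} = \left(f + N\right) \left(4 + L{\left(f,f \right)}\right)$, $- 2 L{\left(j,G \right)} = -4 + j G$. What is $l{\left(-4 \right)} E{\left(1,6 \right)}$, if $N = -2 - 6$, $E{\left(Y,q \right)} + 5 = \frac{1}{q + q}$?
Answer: $-118$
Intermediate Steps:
$L{\left(j,G \right)} = 2 - \frac{G j}{2}$ ($L{\left(j,G \right)} = - \frac{-4 + j G}{2} = - \frac{-4 + G j}{2} = 2 - \frac{G j}{2}$)
$E{\left(Y,q \right)} = -5 + \frac{1}{2 q}$ ($E{\left(Y,q \right)} = -5 + \frac{1}{q + q} = -5 + \frac{1}{2 q}$)
$N = -8$ ($N = -2 - 6 = -8$)
$l{\left(f \right)} = \left(-8 + f\right) \left(6 - \frac{f^{2}}{2}\right)$ ($l{\left(f \right)} = \left(f - 8\right) \left(4 - \left(-2 + \frac{f f}{2}\right)\right) = \left(-8 + f\right) \left(4 - \left(-2 + \frac{f^{2}}{2}\right)\right) = \left(-8 + f\right) \left(6 - \frac{f^{2}}{2}\right)$)
$l{\left(-4 \right)} E{\left(1,6 \right)} = \left(-48 + 4 \left(-4\right)^{2} + 6 \left(-4\right) - \frac{\left(-4\right)^{3}}{2}\right) \left(-5 + \frac{1}{2 \cdot 6}\right) = \left(-48 + 4 \cdot 16 - 24 - -32\right) \left(-5 + \frac{1}{2} \cdot \frac{1}{6}\right) = \left(-48 + 64 - 24 + 32\right) \left(-5 + \frac{1}{12}\right) = 24 \left(- \frac{59}{12}\right) = -118$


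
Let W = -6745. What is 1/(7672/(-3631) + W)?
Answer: -3631/24498767 ≈ -0.00014821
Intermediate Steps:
1/(7672/(-3631) + W) = 1/(7672/(-3631) - 6745) = 1/(7672*(-1/3631) - 6745) = 1/(-7672/3631 - 6745) = 1/(-24498767/3631) = -3631/24498767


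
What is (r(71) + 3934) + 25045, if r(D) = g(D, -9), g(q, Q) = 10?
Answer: 28989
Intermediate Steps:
r(D) = 10
(r(71) + 3934) + 25045 = (10 + 3934) + 25045 = 3944 + 25045 = 28989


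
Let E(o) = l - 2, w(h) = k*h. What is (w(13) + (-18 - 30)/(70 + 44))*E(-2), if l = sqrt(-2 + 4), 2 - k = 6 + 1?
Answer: 2486/19 - 1243*sqrt(2)/19 ≈ 38.323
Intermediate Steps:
k = -5 (k = 2 - (6 + 1) = 2 - 1*7 = 2 - 7 = -5)
l = sqrt(2) ≈ 1.4142
w(h) = -5*h
E(o) = -2 + sqrt(2) (E(o) = sqrt(2) - 2 = -2 + sqrt(2))
(w(13) + (-18 - 30)/(70 + 44))*E(-2) = (-5*13 + (-18 - 30)/(70 + 44))*(-2 + sqrt(2)) = (-65 - 48/114)*(-2 + sqrt(2)) = (-65 - 48*1/114)*(-2 + sqrt(2)) = (-65 - 8/19)*(-2 + sqrt(2)) = -1243*(-2 + sqrt(2))/19 = 2486/19 - 1243*sqrt(2)/19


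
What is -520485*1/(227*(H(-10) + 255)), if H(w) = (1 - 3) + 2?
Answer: -34699/3859 ≈ -8.9917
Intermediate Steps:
H(w) = 0 (H(w) = -2 + 2 = 0)
-520485*1/(227*(H(-10) + 255)) = -520485*1/(227*(0 + 255)) = -520485/(227*255) = -520485/57885 = -520485*1/57885 = -34699/3859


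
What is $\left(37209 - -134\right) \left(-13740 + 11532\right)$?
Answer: $-82453344$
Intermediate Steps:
$\left(37209 - -134\right) \left(-13740 + 11532\right) = \left(37209 + \left(-16 + 150\right)\right) \left(-2208\right) = \left(37209 + 134\right) \left(-2208\right) = 37343 \left(-2208\right) = -82453344$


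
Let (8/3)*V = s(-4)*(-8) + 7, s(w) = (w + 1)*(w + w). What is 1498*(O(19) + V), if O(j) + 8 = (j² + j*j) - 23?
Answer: 3724777/4 ≈ 9.3119e+5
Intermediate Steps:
s(w) = 2*w*(1 + w) (s(w) = (1 + w)*(2*w) = 2*w*(1 + w))
O(j) = -31 + 2*j² (O(j) = -8 + ((j² + j*j) - 23) = -8 + ((j² + j²) - 23) = -8 + (2*j² - 23) = -8 + (-23 + 2*j²) = -31 + 2*j²)
V = -555/8 (V = 3*((2*(-4)*(1 - 4))*(-8) + 7)/8 = 3*((2*(-4)*(-3))*(-8) + 7)/8 = 3*(24*(-8) + 7)/8 = 3*(-192 + 7)/8 = (3/8)*(-185) = -555/8 ≈ -69.375)
1498*(O(19) + V) = 1498*((-31 + 2*19²) - 555/8) = 1498*((-31 + 2*361) - 555/8) = 1498*((-31 + 722) - 555/8) = 1498*(691 - 555/8) = 1498*(4973/8) = 3724777/4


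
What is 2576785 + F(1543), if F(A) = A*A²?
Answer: 3676226792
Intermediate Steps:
F(A) = A³
2576785 + F(1543) = 2576785 + 1543³ = 2576785 + 3673650007 = 3676226792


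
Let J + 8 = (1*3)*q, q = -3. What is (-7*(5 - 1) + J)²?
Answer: 2025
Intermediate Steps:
J = -17 (J = -8 + (1*3)*(-3) = -8 + 3*(-3) = -8 - 9 = -17)
(-7*(5 - 1) + J)² = (-7*(5 - 1) - 17)² = (-7*4 - 17)² = (-28 - 17)² = (-45)² = 2025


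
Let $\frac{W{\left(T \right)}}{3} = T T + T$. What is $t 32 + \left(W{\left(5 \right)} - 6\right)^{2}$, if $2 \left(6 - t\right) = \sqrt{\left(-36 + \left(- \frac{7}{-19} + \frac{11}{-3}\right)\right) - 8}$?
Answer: $7248 - \frac{32 i \sqrt{38418}}{57} \approx 7248.0 - 110.04 i$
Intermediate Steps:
$W{\left(T \right)} = 3 T + 3 T^{2}$ ($W{\left(T \right)} = 3 \left(T T + T\right) = 3 \left(T^{2} + T\right) = 3 \left(T + T^{2}\right) = 3 T + 3 T^{2}$)
$t = 6 - \frac{i \sqrt{38418}}{57}$ ($t = 6 - \frac{\sqrt{\left(-36 + \left(- \frac{7}{-19} + \frac{11}{-3}\right)\right) - 8}}{2} = 6 - \frac{\sqrt{\left(-36 + \left(\left(-7\right) \left(- \frac{1}{19}\right) + 11 \left(- \frac{1}{3}\right)\right)\right) - 8}}{2} = 6 - \frac{\sqrt{\left(-36 + \left(\frac{7}{19} - \frac{11}{3}\right)\right) - 8}}{2} = 6 - \frac{\sqrt{\left(-36 - \frac{188}{57}\right) - 8}}{2} = 6 - \frac{\sqrt{- \frac{2240}{57} - 8}}{2} = 6 - \frac{\sqrt{- \frac{2696}{57}}}{2} = 6 - \frac{\frac{2}{57} i \sqrt{38418}}{2} = 6 - \frac{i \sqrt{38418}}{57} \approx 6.0 - 3.4387 i$)
$t 32 + \left(W{\left(5 \right)} - 6\right)^{2} = \left(6 - \frac{i \sqrt{38418}}{57}\right) 32 + \left(3 \cdot 5 \left(1 + 5\right) - 6\right)^{2} = \left(192 - \frac{32 i \sqrt{38418}}{57}\right) + \left(3 \cdot 5 \cdot 6 - 6\right)^{2} = \left(192 - \frac{32 i \sqrt{38418}}{57}\right) + \left(90 - 6\right)^{2} = \left(192 - \frac{32 i \sqrt{38418}}{57}\right) + 84^{2} = \left(192 - \frac{32 i \sqrt{38418}}{57}\right) + 7056 = 7248 - \frac{32 i \sqrt{38418}}{57}$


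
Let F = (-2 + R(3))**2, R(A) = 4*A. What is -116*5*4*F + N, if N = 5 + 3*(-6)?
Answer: -232013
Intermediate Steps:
N = -13 (N = 5 - 18 = -13)
F = 100 (F = (-2 + 4*3)**2 = (-2 + 12)**2 = 10**2 = 100)
-116*5*4*F + N = -116*5*4*100 - 13 = -2320*100 - 13 = -116*2000 - 13 = -232000 - 13 = -232013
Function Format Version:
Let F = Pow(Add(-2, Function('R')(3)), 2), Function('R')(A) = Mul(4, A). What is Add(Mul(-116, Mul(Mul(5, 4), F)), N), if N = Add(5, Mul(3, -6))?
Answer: -232013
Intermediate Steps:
N = -13 (N = Add(5, -18) = -13)
F = 100 (F = Pow(Add(-2, Mul(4, 3)), 2) = Pow(Add(-2, 12), 2) = Pow(10, 2) = 100)
Add(Mul(-116, Mul(Mul(5, 4), F)), N) = Add(Mul(-116, Mul(Mul(5, 4), 100)), -13) = Add(Mul(-116, Mul(20, 100)), -13) = Add(Mul(-116, 2000), -13) = Add(-232000, -13) = -232013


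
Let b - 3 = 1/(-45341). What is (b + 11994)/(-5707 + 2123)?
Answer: -67994497/20312768 ≈ -3.3474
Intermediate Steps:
b = 136022/45341 (b = 3 + 1/(-45341) = 3 - 1/45341 = 136022/45341 ≈ 3.0000)
(b + 11994)/(-5707 + 2123) = (136022/45341 + 11994)/(-5707 + 2123) = (543955976/45341)/(-3584) = (543955976/45341)*(-1/3584) = -67994497/20312768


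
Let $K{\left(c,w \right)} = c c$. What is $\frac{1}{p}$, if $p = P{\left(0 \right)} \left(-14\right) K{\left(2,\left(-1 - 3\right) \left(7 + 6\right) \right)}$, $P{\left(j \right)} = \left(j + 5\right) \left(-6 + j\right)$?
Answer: $\frac{1}{1680} \approx 0.00059524$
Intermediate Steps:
$K{\left(c,w \right)} = c^{2}$
$P{\left(j \right)} = \left(-6 + j\right) \left(5 + j\right)$ ($P{\left(j \right)} = \left(5 + j\right) \left(-6 + j\right) = \left(-6 + j\right) \left(5 + j\right)$)
$p = 1680$ ($p = \left(-30 + 0^{2} - 0\right) \left(-14\right) 2^{2} = \left(-30 + 0 + 0\right) \left(-14\right) 4 = \left(-30\right) \left(-14\right) 4 = 420 \cdot 4 = 1680$)
$\frac{1}{p} = \frac{1}{1680}$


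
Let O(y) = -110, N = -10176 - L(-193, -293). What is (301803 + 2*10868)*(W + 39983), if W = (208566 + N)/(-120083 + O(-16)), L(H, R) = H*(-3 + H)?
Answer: 1554771891919623/120193 ≈ 1.2936e+10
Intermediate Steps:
N = -48004 (N = -10176 - (-193)*(-3 - 193) = -10176 - (-193)*(-196) = -10176 - 1*37828 = -10176 - 37828 = -48004)
W = -160562/120193 (W = (208566 - 48004)/(-120083 - 110) = 160562/(-120193) = 160562*(-1/120193) = -160562/120193 ≈ -1.3359)
(301803 + 2*10868)*(W + 39983) = (301803 + 2*10868)*(-160562/120193 + 39983) = (301803 + 21736)*(4805516157/120193) = 323539*(4805516157/120193) = 1554771891919623/120193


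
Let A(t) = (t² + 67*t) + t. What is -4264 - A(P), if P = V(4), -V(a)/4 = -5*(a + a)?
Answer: -40744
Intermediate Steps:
V(a) = 40*a (V(a) = -(-20)*(a + a) = -(-20)*2*a = -(-40)*a = 40*a)
P = 160 (P = 40*4 = 160)
A(t) = t² + 68*t
-4264 - A(P) = -4264 - 160*(68 + 160) = -4264 - 160*228 = -4264 - 1*36480 = -4264 - 36480 = -40744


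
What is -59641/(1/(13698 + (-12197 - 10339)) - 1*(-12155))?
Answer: -527107158/107425889 ≈ -4.9067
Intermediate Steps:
-59641/(1/(13698 + (-12197 - 10339)) - 1*(-12155)) = -59641/(1/(13698 - 22536) + 12155) = -59641/(1/(-8838) + 12155) = -59641/(-1/8838 + 12155) = -59641/107425889/8838 = -59641*8838/107425889 = -527107158/107425889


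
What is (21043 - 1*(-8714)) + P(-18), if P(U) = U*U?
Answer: 30081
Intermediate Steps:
P(U) = U**2
(21043 - 1*(-8714)) + P(-18) = (21043 - 1*(-8714)) + (-18)**2 = (21043 + 8714) + 324 = 29757 + 324 = 30081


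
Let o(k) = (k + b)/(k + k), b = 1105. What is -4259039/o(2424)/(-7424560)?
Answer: 1290488817/1637579515 ≈ 0.78805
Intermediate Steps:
o(k) = (1105 + k)/(2*k) (o(k) = (k + 1105)/(k + k) = (1105 + k)/((2*k)) = (1105 + k)*(1/(2*k)) = (1105 + k)/(2*k))
-4259039/o(2424)/(-7424560) = -4259039*4848/(1105 + 2424)/(-7424560) = -4259039/((1/2)*(1/2424)*3529)*(-1/7424560) = -4259039/3529/4848*(-1/7424560) = -4259039*4848/3529*(-1/7424560) = -20647821072/3529*(-1/7424560) = 1290488817/1637579515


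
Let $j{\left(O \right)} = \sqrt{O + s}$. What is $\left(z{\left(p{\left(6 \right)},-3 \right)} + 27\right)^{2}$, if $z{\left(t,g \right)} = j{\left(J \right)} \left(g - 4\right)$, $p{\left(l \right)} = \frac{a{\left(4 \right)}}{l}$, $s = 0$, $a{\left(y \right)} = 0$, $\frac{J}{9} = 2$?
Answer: $1611 - 1134 \sqrt{2} \approx 7.2818$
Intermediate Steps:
$J = 18$ ($J = 9 \cdot 2 = 18$)
$j{\left(O \right)} = \sqrt{O}$ ($j{\left(O \right)} = \sqrt{O + 0} = \sqrt{O}$)
$p{\left(l \right)} = 0$ ($p{\left(l \right)} = \frac{0}{l} = 0$)
$z{\left(t,g \right)} = 3 \sqrt{2} \left(-4 + g\right)$ ($z{\left(t,g \right)} = \sqrt{18} \left(g - 4\right) = 3 \sqrt{2} \left(-4 + g\right)$)
$\left(z{\left(p{\left(6 \right)},-3 \right)} + 27\right)^{2} = \left(3 \sqrt{2} \left(-4 - 3\right) + 27\right)^{2} = \left(3 \sqrt{2} \left(-7\right) + 27\right)^{2} = \left(- 21 \sqrt{2} + 27\right)^{2} = \left(27 - 21 \sqrt{2}\right)^{2}$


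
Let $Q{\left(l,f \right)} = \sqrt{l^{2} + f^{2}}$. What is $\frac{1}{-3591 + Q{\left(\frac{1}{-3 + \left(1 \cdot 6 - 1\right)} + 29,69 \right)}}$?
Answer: $- \frac{14364}{51558599} - \frac{10 \sqrt{901}}{51558599} \approx -0.00028442$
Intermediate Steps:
$Q{\left(l,f \right)} = \sqrt{f^{2} + l^{2}}$
$\frac{1}{-3591 + Q{\left(\frac{1}{-3 + \left(1 \cdot 6 - 1\right)} + 29,69 \right)}} = \frac{1}{-3591 + \sqrt{69^{2} + \left(\frac{1}{-3 + \left(1 \cdot 6 - 1\right)} + 29\right)^{2}}} = \frac{1}{-3591 + \sqrt{4761 + \left(\frac{1}{-3 + \left(6 - 1\right)} + 29\right)^{2}}} = \frac{1}{-3591 + \sqrt{4761 + \left(\frac{1}{-3 + 5} + 29\right)^{2}}} = \frac{1}{-3591 + \sqrt{4761 + \left(\frac{1}{2} + 29\right)^{2}}} = \frac{1}{-3591 + \sqrt{4761 + \left(\frac{59}{2}\right)^{2}}} = \frac{1}{-3591 + \sqrt{4761 + \frac{3481}{4}}} = \frac{1}{-3591 + \sqrt{\frac{22525}{4}}} = \frac{1}{-3591 + \frac{5 \sqrt{901}}{2}}$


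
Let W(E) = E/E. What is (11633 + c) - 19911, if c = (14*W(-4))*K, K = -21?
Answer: -8572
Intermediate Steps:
W(E) = 1
c = -294 (c = (14*1)*(-21) = 14*(-21) = -294)
(11633 + c) - 19911 = (11633 - 294) - 19911 = 11339 - 19911 = -8572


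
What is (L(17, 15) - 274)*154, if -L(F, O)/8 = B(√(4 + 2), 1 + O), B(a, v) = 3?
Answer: -45892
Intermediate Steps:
L(F, O) = -24 (L(F, O) = -8*3 = -24)
(L(17, 15) - 274)*154 = (-24 - 274)*154 = -298*154 = -45892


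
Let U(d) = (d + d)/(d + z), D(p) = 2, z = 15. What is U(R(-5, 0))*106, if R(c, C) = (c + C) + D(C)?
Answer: -53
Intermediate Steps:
R(c, C) = 2 + C + c (R(c, C) = (c + C) + 2 = (C + c) + 2 = 2 + C + c)
U(d) = 2*d/(15 + d) (U(d) = (d + d)/(d + 15) = (2*d)/(15 + d) = 2*d/(15 + d))
U(R(-5, 0))*106 = (2*(2 + 0 - 5)/(15 + (2 + 0 - 5)))*106 = (2*(-3)/(15 - 3))*106 = (2*(-3)/12)*106 = (2*(-3)*(1/12))*106 = -½*106 = -53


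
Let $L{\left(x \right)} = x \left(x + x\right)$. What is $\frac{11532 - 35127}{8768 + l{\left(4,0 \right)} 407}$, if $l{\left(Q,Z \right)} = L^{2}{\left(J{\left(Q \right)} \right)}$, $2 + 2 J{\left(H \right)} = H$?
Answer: $- \frac{23595}{10396} \approx -2.2696$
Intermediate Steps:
$J{\left(H \right)} = -1 + \frac{H}{2}$
$L{\left(x \right)} = 2 x^{2}$ ($L{\left(x \right)} = x 2 x = 2 x^{2}$)
$l{\left(Q,Z \right)} = 4 \left(-1 + \frac{Q}{2}\right)^{4}$ ($l{\left(Q,Z \right)} = \left(2 \left(-1 + \frac{Q}{2}\right)^{2}\right)^{2} = 4 \left(-1 + \frac{Q}{2}\right)^{4}$)
$\frac{11532 - 35127}{8768 + l{\left(4,0 \right)} 407} = \frac{11532 - 35127}{8768 + \frac{\left(-2 + 4\right)^{4}}{4} \cdot 407} = - \frac{23595}{8768 + \frac{2^{4}}{4} \cdot 407} = - \frac{23595}{8768 + \frac{1}{4} \cdot 16 \cdot 407} = - \frac{23595}{8768 + 4 \cdot 407} = - \frac{23595}{8768 + 1628} = - \frac{23595}{10396}$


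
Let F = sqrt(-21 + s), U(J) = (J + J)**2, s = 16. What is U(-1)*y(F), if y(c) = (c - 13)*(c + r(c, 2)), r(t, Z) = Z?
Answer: -124 - 44*I*sqrt(5) ≈ -124.0 - 98.387*I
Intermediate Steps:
U(J) = 4*J**2 (U(J) = (2*J)**2 = 4*J**2)
F = I*sqrt(5) (F = sqrt(-21 + 16) = sqrt(-5) = I*sqrt(5) ≈ 2.2361*I)
y(c) = (-13 + c)*(2 + c) (y(c) = (c - 13)*(c + 2) = (-13 + c)*(2 + c))
U(-1)*y(F) = (4*(-1)**2)*(-26 + (I*sqrt(5))**2 - 11*I*sqrt(5)) = (4*1)*(-26 - 5 - 11*I*sqrt(5)) = 4*(-31 - 11*I*sqrt(5)) = -124 - 44*I*sqrt(5)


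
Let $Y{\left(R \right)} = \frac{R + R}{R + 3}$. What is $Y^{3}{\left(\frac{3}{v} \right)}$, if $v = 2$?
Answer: $\frac{8}{27} \approx 0.2963$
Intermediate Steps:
$Y{\left(R \right)} = \frac{2 R}{3 + R}$
$Y^{3}{\left(\frac{3}{v} \right)} = \left(\frac{2 \cdot \frac{3}{2}}{3 + \frac{3}{2}}\right)^{3} = \left(\frac{2 \cdot 3 \cdot \frac{1}{2}}{3 + 3 \cdot \frac{1}{2}}\right)^{3} = \left(2 \cdot \frac{3}{2} \frac{1}{3 + \frac{3}{2}}\right)^{3} = \left(2 \cdot \frac{3}{2} \frac{1}{\frac{9}{2}}\right)^{3} = \left(2 \cdot \frac{3}{2} \cdot \frac{2}{9}\right)^{3} = \left(\frac{2}{3}\right)^{3} = \frac{8}{27}$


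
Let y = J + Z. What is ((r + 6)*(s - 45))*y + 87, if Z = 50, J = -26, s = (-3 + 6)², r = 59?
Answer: -56073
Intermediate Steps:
s = 9 (s = 3² = 9)
y = 24 (y = -26 + 50 = 24)
((r + 6)*(s - 45))*y + 87 = ((59 + 6)*(9 - 45))*24 + 87 = (65*(-36))*24 + 87 = -2340*24 + 87 = -56160 + 87 = -56073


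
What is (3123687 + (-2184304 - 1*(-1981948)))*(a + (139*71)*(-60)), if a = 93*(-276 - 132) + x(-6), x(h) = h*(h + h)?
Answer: -1840473585972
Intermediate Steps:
x(h) = 2*h² (x(h) = h*(2*h) = 2*h²)
a = -37872 (a = 93*(-276 - 132) + 2*(-6)² = 93*(-408) + 2*36 = -37944 + 72 = -37872)
(3123687 + (-2184304 - 1*(-1981948)))*(a + (139*71)*(-60)) = (3123687 + (-2184304 - 1*(-1981948)))*(-37872 + (139*71)*(-60)) = (3123687 + (-2184304 + 1981948))*(-37872 + 9869*(-60)) = (3123687 - 202356)*(-37872 - 592140) = 2921331*(-630012) = -1840473585972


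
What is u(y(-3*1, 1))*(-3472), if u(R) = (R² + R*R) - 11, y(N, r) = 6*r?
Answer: -211792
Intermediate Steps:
u(R) = -11 + 2*R² (u(R) = (R² + R²) - 11 = 2*R² - 11 = -11 + 2*R²)
u(y(-3*1, 1))*(-3472) = (-11 + 2*(6*1)²)*(-3472) = (-11 + 2*6²)*(-3472) = (-11 + 2*36)*(-3472) = (-11 + 72)*(-3472) = 61*(-3472) = -211792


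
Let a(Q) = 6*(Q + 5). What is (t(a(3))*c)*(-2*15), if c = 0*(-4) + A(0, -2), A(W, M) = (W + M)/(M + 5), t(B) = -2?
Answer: -40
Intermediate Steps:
a(Q) = 30 + 6*Q (a(Q) = 6*(5 + Q) = 30 + 6*Q)
A(W, M) = (M + W)/(5 + M)
c = -⅔ (c = 0*(-4) + (-2 + 0)/(5 - 2) = 0 - 2/3 = 0 + (⅓)*(-2) = 0 - ⅔ = -⅔ ≈ -0.66667)
(t(a(3))*c)*(-2*15) = (-2*(-⅔))*(-2*15) = (4/3)*(-30) = -40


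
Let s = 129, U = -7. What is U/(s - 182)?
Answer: 7/53 ≈ 0.13208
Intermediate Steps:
U/(s - 182) = -7/(129 - 182) = -7/(-53) = -1/53*(-7) = 7/53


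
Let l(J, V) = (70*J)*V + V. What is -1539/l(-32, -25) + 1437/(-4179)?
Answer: -28955852/77973175 ≈ -0.37136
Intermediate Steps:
l(J, V) = V + 70*J*V (l(J, V) = 70*J*V + V = V + 70*J*V)
-1539/l(-32, -25) + 1437/(-4179) = -1539*(-1/(25*(1 + 70*(-32)))) + 1437/(-4179) = -1539*(-1/(25*(1 - 2240))) + 1437*(-1/4179) = -1539/((-25*(-2239))) - 479/1393 = -1539/55975 - 479/1393 = -28955852/77973175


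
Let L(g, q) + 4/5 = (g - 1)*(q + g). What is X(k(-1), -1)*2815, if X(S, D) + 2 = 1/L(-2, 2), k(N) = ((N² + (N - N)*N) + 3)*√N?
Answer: -36595/4 ≈ -9148.8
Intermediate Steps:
L(g, q) = -⅘ + (-1 + g)*(g + q) (L(g, q) = -⅘ + (g - 1)*(q + g) = -⅘ + (-1 + g)*(g + q))
k(N) = √N*(3 + N²) (k(N) = ((N² + 0*N) + 3)*√N = ((N² + 0) + 3)*√N = (N² + 3)*√N = (3 + N²)*√N = √N*(3 + N²))
X(S, D) = -13/4 (X(S, D) = -2 + 1/(-⅘ + (-2)² - 1*(-2) - 1*2 - 2*2) = -2 + 1/(-⅘ + 4 + 2 - 2 - 4) = -2 + 1/(-⅘) = -2 + 1*(-5/4) = -2 - 5/4 = -13/4)
X(k(-1), -1)*2815 = -13/4*2815 = -36595/4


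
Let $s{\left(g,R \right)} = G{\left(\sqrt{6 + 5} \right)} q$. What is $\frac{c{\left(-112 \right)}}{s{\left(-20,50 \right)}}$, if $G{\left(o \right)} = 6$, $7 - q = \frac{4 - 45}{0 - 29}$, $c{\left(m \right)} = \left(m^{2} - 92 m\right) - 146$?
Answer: $\frac{329179}{486} \approx 677.32$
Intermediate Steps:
$c{\left(m \right)} = -146 + m^{2} - 92 m$
$q = \frac{162}{29}$ ($q = 7 - \frac{4 - 45}{0 - 29} = 7 - - \frac{41}{-29} = 7 - \left(-41\right) \left(- \frac{1}{29}\right) = 7 - \frac{41}{29} = \frac{162}{29} \approx 5.5862$)
$s{\left(g,R \right)} = \frac{972}{29}$ ($s{\left(g,R \right)} = 6 \cdot \frac{162}{29} = \frac{972}{29}$)
$\frac{c{\left(-112 \right)}}{s{\left(-20,50 \right)}} = \frac{-146 + \left(-112\right)^{2} - -10304}{\frac{972}{29}} = \left(-146 + 12544 + 10304\right) \frac{29}{972} = 22702 \cdot \frac{29}{972} = \frac{329179}{486}$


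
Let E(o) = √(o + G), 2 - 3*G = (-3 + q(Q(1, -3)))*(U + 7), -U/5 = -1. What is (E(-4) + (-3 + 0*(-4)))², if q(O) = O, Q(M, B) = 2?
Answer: (9 - √6)²/9 ≈ 4.7677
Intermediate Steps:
U = 5 (U = -5*(-1) = 5)
G = 14/3 (G = ⅔ - (-3 + 2)*(5 + 7)/3 = ⅔ - (-1)*12/3 = ⅔ - ⅓*(-12) = ⅔ + 4 = 14/3 ≈ 4.6667)
E(o) = √(14/3 + o) (E(o) = √(o + 14/3) = √(14/3 + o))
(E(-4) + (-3 + 0*(-4)))² = (√(42 + 9*(-4))/3 + (-3 + 0*(-4)))² = (√(42 - 36)/3 + (-3 + 0))² = (√6/3 - 3)² = (-3 + √6/3)²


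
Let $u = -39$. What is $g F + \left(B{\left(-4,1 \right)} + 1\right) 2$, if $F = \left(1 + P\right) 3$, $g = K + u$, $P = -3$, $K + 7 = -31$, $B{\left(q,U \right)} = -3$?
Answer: $458$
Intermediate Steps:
$K = -38$ ($K = -7 - 31 = -38$)
$g = -77$ ($g = -38 - 39 = -77$)
$F = -6$ ($F = \left(1 - 3\right) 3 = \left(-2\right) 3 = -6$)
$g F + \left(B{\left(-4,1 \right)} + 1\right) 2 = \left(-77\right) \left(-6\right) + \left(-3 + 1\right) 2 = 462 - 4 = 458$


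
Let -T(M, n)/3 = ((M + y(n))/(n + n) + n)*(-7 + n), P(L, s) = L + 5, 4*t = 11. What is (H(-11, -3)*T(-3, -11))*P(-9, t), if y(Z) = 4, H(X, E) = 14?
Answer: 367416/11 ≈ 33401.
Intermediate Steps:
t = 11/4 (t = (¼)*11 = 11/4 ≈ 2.7500)
P(L, s) = 5 + L
T(M, n) = -3*(-7 + n)*(n + (4 + M)/(2*n)) (T(M, n) = -3*((M + 4)/(n + n) + n)*(-7 + n) = -3*((4 + M)/((2*n)) + n)*(-7 + n) = -3*((4 + M)*(1/(2*n)) + n)*(-7 + n) = -3*((4 + M)/(2*n) + n)*(-7 + n) = -3*(n + (4 + M)/(2*n))*(-7 + n) = -3*(-7 + n)*(n + (4 + M)/(2*n)))
(H(-11, -3)*T(-3, -11))*P(-9, t) = (14*((3/2)*(28 + 7*(-3) - 1*(-11)*(4 - 3 - 14*(-11) + 2*(-11)²))/(-11)))*(5 - 9) = (14*((3/2)*(-1/11)*(28 - 21 - 1*(-11)*(4 - 3 + 154 + 2*121))))*(-4) = (14*((3/2)*(-1/11)*(28 - 21 - 1*(-11)*(4 - 3 + 154 + 242))))*(-4) = (14*((3/2)*(-1/11)*(28 - 21 - 1*(-11)*397)))*(-4) = (14*((3/2)*(-1/11)*(28 - 21 + 4367)))*(-4) = (14*((3/2)*(-1/11)*4374))*(-4) = (14*(-6561/11))*(-4) = -91854/11*(-4) = 367416/11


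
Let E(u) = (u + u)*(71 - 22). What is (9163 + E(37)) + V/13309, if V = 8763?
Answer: 170217564/13309 ≈ 12790.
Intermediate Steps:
E(u) = 98*u (E(u) = (2*u)*49 = 98*u)
(9163 + E(37)) + V/13309 = (9163 + 98*37) + 8763/13309 = (9163 + 3626) + 8763*(1/13309) = 12789 + 8763/13309 = 170217564/13309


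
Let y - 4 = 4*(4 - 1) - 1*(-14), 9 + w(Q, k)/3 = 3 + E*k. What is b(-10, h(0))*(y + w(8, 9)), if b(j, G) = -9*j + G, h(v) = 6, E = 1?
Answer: 3744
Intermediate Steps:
w(Q, k) = -18 + 3*k (w(Q, k) = -27 + 3*(3 + 1*k) = -27 + 3*(3 + k) = -27 + (9 + 3*k) = -18 + 3*k)
b(j, G) = G - 9*j
y = 30 (y = 4 + (4*(4 - 1) - 1*(-14)) = 4 + (4*3 + 14) = 4 + (12 + 14) = 4 + 26 = 30)
b(-10, h(0))*(y + w(8, 9)) = (6 - 9*(-10))*(30 + (-18 + 3*9)) = (6 + 90)*(30 + (-18 + 27)) = 96*(30 + 9) = 96*39 = 3744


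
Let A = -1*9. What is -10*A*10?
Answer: 900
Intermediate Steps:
A = -9
-10*A*10 = -10*(-9)*10 = 90*10 = 900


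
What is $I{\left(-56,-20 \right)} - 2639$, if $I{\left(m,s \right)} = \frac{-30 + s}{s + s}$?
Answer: $- \frac{10551}{4} \approx -2637.8$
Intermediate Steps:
$I{\left(m,s \right)} = \frac{-30 + s}{2 s}$
$I{\left(-56,-20 \right)} - 2639 = \frac{-30 - 20}{2 \left(-20\right)} - 2639 = \frac{1}{2} \left(- \frac{1}{20}\right) \left(-50\right) - 2639 = \frac{5}{4} - 2639 = - \frac{10551}{4}$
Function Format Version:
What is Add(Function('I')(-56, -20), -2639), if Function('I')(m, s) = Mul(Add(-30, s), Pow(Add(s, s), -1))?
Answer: Rational(-10551, 4) ≈ -2637.8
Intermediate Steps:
Function('I')(m, s) = Mul(Rational(1, 2), Pow(s, -1), Add(-30, s)) (Function('I')(m, s) = Mul(Add(-30, s), Pow(Mul(2, s), -1)) = Mul(Add(-30, s), Mul(Rational(1, 2), Pow(s, -1))) = Mul(Rational(1, 2), Pow(s, -1), Add(-30, s)))
Add(Function('I')(-56, -20), -2639) = Add(Mul(Rational(1, 2), Pow(-20, -1), Add(-30, -20)), -2639) = Add(Mul(Rational(1, 2), Rational(-1, 20), -50), -2639) = Add(Rational(5, 4), -2639) = Rational(-10551, 4)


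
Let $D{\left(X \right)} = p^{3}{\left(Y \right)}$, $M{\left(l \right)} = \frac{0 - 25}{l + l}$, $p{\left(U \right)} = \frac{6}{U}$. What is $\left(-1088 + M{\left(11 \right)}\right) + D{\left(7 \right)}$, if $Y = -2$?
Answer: $- \frac{24555}{22} \approx -1116.1$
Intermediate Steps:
$M{\left(l \right)} = - \frac{25}{2 l}$
$D{\left(X \right)} = -27$ ($D{\left(X \right)} = \left(\frac{6}{-2}\right)^{3} = \left(6 \left(- \frac{1}{2}\right)\right)^{3} = \left(-3\right)^{3} = -27$)
$\left(-1088 + M{\left(11 \right)}\right) + D{\left(7 \right)} = \left(-1088 - \frac{25}{2 \cdot 11}\right) - 27 = \left(-1088 - \frac{25}{22}\right) - 27 = - \frac{23961}{22} - 27 = - \frac{24555}{22}$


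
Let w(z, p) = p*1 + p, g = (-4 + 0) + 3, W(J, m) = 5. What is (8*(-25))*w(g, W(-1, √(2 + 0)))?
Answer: -2000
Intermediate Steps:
g = -1 (g = -4 + 3 = -1)
w(z, p) = 2*p (w(z, p) = p + p = 2*p)
(8*(-25))*w(g, W(-1, √(2 + 0))) = (8*(-25))*(2*5) = -200*10 = -2000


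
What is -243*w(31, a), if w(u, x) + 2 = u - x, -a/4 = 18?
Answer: -24543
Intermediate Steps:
a = -72 (a = -4*18 = -72)
w(u, x) = -2 + u - x (w(u, x) = -2 + (u - x) = -2 + u - x)
-243*w(31, a) = -243*(-2 + 31 - 1*(-72)) = -243*(-2 + 31 + 72) = -243*101 = -24543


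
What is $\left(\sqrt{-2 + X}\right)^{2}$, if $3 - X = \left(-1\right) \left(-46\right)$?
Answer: $-45$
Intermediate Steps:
$X = -43$ ($X = 3 - \left(-1\right) \left(-46\right) = 3 - 46 = -43$)
$\left(\sqrt{-2 + X}\right)^{2} = \left(\sqrt{-2 - 43}\right)^{2} = \left(\sqrt{-45}\right)^{2} = \left(3 i \sqrt{5}\right)^{2} = -45$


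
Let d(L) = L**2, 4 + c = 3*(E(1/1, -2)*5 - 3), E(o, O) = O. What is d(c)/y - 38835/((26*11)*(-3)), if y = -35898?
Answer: 116042699/2566707 ≈ 45.211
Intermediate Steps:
c = -43 (c = -4 + 3*(-2*5 - 3) = -4 + 3*(-10 - 3) = -4 + 3*(-13) = -4 - 39 = -43)
d(c)/y - 38835/((26*11)*(-3)) = (-43)**2/(-35898) - 38835/((26*11)*(-3)) = 1849*(-1/35898) - 38835/(286*(-3)) = -1849/35898 - 38835/(-858) = -1849/35898 - 38835*(-1/858) = -1849/35898 + 12945/286 = 116042699/2566707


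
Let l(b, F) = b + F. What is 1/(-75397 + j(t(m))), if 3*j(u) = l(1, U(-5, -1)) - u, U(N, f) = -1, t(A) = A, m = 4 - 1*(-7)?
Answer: -3/226202 ≈ -1.3262e-5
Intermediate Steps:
m = 11 (m = 4 + 7 = 11)
l(b, F) = F + b
j(u) = -u/3 (j(u) = ((-1 + 1) - u)/3 = (0 - u)/3 = (-u)/3 = -u/3)
1/(-75397 + j(t(m))) = 1/(-75397 - 1/3*11) = 1/(-75397 - 11/3) = 1/(-226202/3) = -3/226202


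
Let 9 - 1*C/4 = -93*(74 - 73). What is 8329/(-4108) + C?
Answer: 1667735/4108 ≈ 405.97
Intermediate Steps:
C = 408 (C = 36 - (-372)*(74 - 73) = 36 - (-372) = 36 - 4*(-93) = 36 + 372 = 408)
8329/(-4108) + C = 8329/(-4108) + 408 = 8329*(-1/4108) + 408 = -8329/4108 + 408 = 1667735/4108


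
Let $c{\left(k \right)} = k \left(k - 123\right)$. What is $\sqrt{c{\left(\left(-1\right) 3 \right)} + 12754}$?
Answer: $14 \sqrt{67} \approx 114.59$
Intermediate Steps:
$c{\left(k \right)} = k \left(-123 + k\right)$
$\sqrt{c{\left(\left(-1\right) 3 \right)} + 12754} = \sqrt{\left(-1\right) 3 \left(-123 - 3\right) + 12754} = \sqrt{- 3 \left(-123 - 3\right) + 12754} = \sqrt{\left(-3\right) \left(-126\right) + 12754} = \sqrt{378 + 12754} = \sqrt{13132} = 14 \sqrt{67}$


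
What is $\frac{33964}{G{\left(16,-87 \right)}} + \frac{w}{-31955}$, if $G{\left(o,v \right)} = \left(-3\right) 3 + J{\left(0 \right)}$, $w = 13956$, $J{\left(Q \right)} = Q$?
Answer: $- \frac{1085445224}{287595} \approx -3774.2$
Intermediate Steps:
$G{\left(o,v \right)} = -9$ ($G{\left(o,v \right)} = \left(-3\right) 3 + 0 = -9 + 0 = -9$)
$\frac{33964}{G{\left(16,-87 \right)}} + \frac{w}{-31955} = \frac{33964}{-9} + \frac{13956}{-31955} = 33964 \left(- \frac{1}{9}\right) + 13956 \left(- \frac{1}{31955}\right) = - \frac{33964}{9} - \frac{13956}{31955} = - \frac{1085445224}{287595}$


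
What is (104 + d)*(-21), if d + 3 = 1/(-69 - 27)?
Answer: -67865/32 ≈ -2120.8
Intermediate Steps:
d = -289/96 (d = -3 + 1/(-69 - 27) = -3 + 1/(-96) = -3 - 1/96 = -289/96 ≈ -3.0104)
(104 + d)*(-21) = (104 - 289/96)*(-21) = (9695/96)*(-21) = -67865/32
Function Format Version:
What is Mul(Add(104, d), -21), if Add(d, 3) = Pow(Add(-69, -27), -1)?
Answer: Rational(-67865, 32) ≈ -2120.8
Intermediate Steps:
d = Rational(-289, 96) (d = Add(-3, Pow(Add(-69, -27), -1)) = Add(-3, Pow(-96, -1)) = Add(-3, Rational(-1, 96)) = Rational(-289, 96) ≈ -3.0104)
Mul(Add(104, d), -21) = Mul(Add(104, Rational(-289, 96)), -21) = Mul(Rational(9695, 96), -21) = Rational(-67865, 32)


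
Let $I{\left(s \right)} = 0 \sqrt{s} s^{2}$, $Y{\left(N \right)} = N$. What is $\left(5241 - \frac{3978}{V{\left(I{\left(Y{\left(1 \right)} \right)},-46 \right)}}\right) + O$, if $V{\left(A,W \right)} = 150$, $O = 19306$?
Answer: $\frac{613012}{25} \approx 24520.0$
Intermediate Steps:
$I{\left(s \right)} = 0$ ($I{\left(s \right)} = 0 s^{2} = 0$)
$\left(5241 - \frac{3978}{V{\left(I{\left(Y{\left(1 \right)} \right)},-46 \right)}}\right) + O = \left(5241 - \frac{3978}{150}\right) + 19306 = \left(5241 - \frac{663}{25}\right) + 19306 = \frac{130362}{25} + 19306 = \frac{613012}{25}$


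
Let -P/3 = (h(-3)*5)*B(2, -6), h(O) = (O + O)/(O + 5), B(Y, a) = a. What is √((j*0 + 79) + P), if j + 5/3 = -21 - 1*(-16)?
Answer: I*√191 ≈ 13.82*I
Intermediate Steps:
h(O) = 2*O/(5 + O) (h(O) = (2*O)/(5 + O) = 2*O/(5 + O))
j = -20/3 (j = -5/3 + (-21 - 1*(-16)) = -5/3 + (-21 + 16) = -5/3 - 5 = -20/3 ≈ -6.6667)
P = -270 (P = -3*(2*(-3)/(5 - 3))*5*(-6) = -3*(2*(-3)/2)*5*(-6) = -3*(2*(-3)*(½))*5*(-6) = -3*(-3*5)*(-6) = -(-45)*(-6) = -3*90 = -270)
√((j*0 + 79) + P) = √((-20/3*0 + 79) - 270) = √((0 + 79) - 270) = √(79 - 270) = √(-191) = I*√191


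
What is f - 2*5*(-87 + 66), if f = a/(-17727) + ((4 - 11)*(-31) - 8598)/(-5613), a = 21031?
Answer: 6975289898/33167217 ≈ 210.31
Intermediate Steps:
f = 10174328/33167217 (f = 21031/(-17727) + ((4 - 11)*(-31) - 8598)/(-5613) = 21031*(-1/17727) + (-7*(-31) - 8598)*(-1/5613) = -21031/17727 + (217 - 8598)*(-1/5613) = -21031/17727 - 8381*(-1/5613) = -21031/17727 + 8381/5613 = 10174328/33167217 ≈ 0.30676)
f - 2*5*(-87 + 66) = 10174328/33167217 - 2*5*(-87 + 66) = 10174328/33167217 - 10*(-21) = 10174328/33167217 - 1*(-210) = 10174328/33167217 + 210 = 6975289898/33167217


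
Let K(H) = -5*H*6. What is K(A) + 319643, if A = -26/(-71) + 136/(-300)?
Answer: 113474193/355 ≈ 3.1965e+5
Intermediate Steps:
A = -464/5325 (A = -26*(-1/71) + 136*(-1/300) = 26/71 - 34/75 = -464/5325 ≈ -0.087136)
K(H) = -30*H
K(A) + 319643 = -30*(-464/5325) + 319643 = 928/355 + 319643 = 113474193/355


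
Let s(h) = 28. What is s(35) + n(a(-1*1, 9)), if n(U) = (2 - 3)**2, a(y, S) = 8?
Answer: 29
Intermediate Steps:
n(U) = 1 (n(U) = (-1)**2 = 1)
s(35) + n(a(-1*1, 9)) = 28 + 1 = 29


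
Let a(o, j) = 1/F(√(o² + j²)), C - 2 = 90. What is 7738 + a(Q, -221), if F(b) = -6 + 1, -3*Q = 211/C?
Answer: 38689/5 ≈ 7737.8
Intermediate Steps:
C = 92 (C = 2 + 90 = 92)
Q = -211/276 (Q = -211/(3*92) = -⅓*211/92 = -211/276 ≈ -0.76449)
F(b) = -5
a(o, j) = -⅕ (a(o, j) = 1/(-5) = -⅕)
7738 + a(Q, -221) = 7738 - ⅕ = 38689/5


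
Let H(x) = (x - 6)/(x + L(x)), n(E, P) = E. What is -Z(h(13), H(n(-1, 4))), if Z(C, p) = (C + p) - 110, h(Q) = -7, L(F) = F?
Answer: 227/2 ≈ 113.50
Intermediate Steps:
H(x) = (-6 + x)/(2*x) (H(x) = (x - 6)/(x + x) = (-6 + x)/((2*x)) = (-6 + x)*(1/(2*x)) = (-6 + x)/(2*x))
Z(C, p) = -110 + C + p
-Z(h(13), H(n(-1, 4))) = -(-110 - 7 + (1/2)*(-6 - 1)/(-1)) = -(-110 - 7 + (1/2)*(-1)*(-7)) = -(-110 - 7 + 7/2) = -1*(-227/2) = 227/2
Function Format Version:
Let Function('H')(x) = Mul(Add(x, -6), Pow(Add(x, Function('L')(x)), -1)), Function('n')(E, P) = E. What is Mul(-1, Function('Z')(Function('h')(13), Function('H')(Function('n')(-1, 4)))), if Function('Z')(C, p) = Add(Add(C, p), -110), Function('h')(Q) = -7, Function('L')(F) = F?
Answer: Rational(227, 2) ≈ 113.50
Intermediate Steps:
Function('H')(x) = Mul(Rational(1, 2), Pow(x, -1), Add(-6, x)) (Function('H')(x) = Mul(Add(x, -6), Pow(Add(x, x), -1)) = Mul(Add(-6, x), Pow(Mul(2, x), -1)) = Mul(Add(-6, x), Mul(Rational(1, 2), Pow(x, -1))) = Mul(Rational(1, 2), Pow(x, -1), Add(-6, x)))
Function('Z')(C, p) = Add(-110, C, p)
Mul(-1, Function('Z')(Function('h')(13), Function('H')(Function('n')(-1, 4)))) = Mul(-1, Add(-110, -7, Mul(Rational(1, 2), Pow(-1, -1), Add(-6, -1)))) = Mul(-1, Add(-110, -7, Mul(Rational(1, 2), -1, -7))) = Mul(-1, Add(-110, -7, Rational(7, 2))) = Mul(-1, Rational(-227, 2)) = Rational(227, 2)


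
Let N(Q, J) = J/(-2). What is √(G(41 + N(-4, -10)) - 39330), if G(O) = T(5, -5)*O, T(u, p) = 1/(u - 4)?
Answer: 2*I*√9821 ≈ 198.2*I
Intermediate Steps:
N(Q, J) = -J/2 (N(Q, J) = J*(-½) = -J/2)
T(u, p) = 1/(-4 + u)
G(O) = O (G(O) = O/(-4 + 5) = O/1 = 1*O = O)
√(G(41 + N(-4, -10)) - 39330) = √((41 - ½*(-10)) - 39330) = √((41 + 5) - 39330) = √(46 - 39330) = √(-39284) = 2*I*√9821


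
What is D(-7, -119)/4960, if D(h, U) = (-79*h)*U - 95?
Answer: -32951/2480 ≈ -13.287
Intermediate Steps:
D(h, U) = -95 - 79*U*h (D(h, U) = -79*U*h - 95 = -95 - 79*U*h)
D(-7, -119)/4960 = (-95 - 79*(-119)*(-7))/4960 = (-95 - 65807)*(1/4960) = -65902*1/4960 = -32951/2480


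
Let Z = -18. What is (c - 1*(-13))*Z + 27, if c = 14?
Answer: -459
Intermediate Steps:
(c - 1*(-13))*Z + 27 = (14 - 1*(-13))*(-18) + 27 = (14 + 13)*(-18) + 27 = 27*(-18) + 27 = -486 + 27 = -459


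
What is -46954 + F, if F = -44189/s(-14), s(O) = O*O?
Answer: -9247173/196 ≈ -47179.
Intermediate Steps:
s(O) = O**2
F = -44189/196 (F = -44189/((-14)**2) = -44189/196 ≈ -225.45)
-46954 + F = -46954 - 44189/196 = -9247173/196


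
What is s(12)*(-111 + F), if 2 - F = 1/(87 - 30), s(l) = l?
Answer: -24856/19 ≈ -1308.2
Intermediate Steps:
F = 113/57 (F = 2 - 1/(87 - 30) = 2 - 1/57 = 113/57 ≈ 1.9825)
s(12)*(-111 + F) = 12*(-111 + 113/57) = 12*(-6214/57) = -24856/19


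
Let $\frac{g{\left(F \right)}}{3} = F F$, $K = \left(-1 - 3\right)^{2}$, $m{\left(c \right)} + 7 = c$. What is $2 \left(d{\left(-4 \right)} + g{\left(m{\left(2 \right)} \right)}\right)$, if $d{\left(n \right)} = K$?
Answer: $182$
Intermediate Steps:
$m{\left(c \right)} = -7 + c$
$K = 16$ ($K = \left(-4\right)^{2} = 16$)
$g{\left(F \right)} = 3 F^{2}$ ($g{\left(F \right)} = 3 F F = 3 F^{2}$)
$d{\left(n \right)} = 16$
$2 \left(d{\left(-4 \right)} + g{\left(m{\left(2 \right)} \right)}\right) = 2 \left(16 + 3 \left(-7 + 2\right)^{2}\right) = 2 \left(16 + 3 \left(-5\right)^{2}\right) = 2 \left(16 + 3 \cdot 25\right) = 2 \left(16 + 75\right) = 2 \cdot 91 = 182$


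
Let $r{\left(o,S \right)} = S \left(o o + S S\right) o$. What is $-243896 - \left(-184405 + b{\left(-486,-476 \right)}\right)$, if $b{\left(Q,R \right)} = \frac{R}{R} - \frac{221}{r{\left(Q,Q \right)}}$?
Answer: $- \frac{6637944882697123}{111577100832} \approx -59492.0$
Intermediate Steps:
$r{\left(o,S \right)} = S o \left(S^{2} + o^{2}\right)$ ($r{\left(o,S \right)} = S \left(o^{2} + S^{2}\right) o = S \left(S^{2} + o^{2}\right) o = S o \left(S^{2} + o^{2}\right)$)
$b{\left(Q,R \right)} = 1 - \frac{221}{2 Q^{4}}$ ($b{\left(Q,R \right)} = \frac{R}{R} - \frac{221}{Q Q \left(Q^{2} + Q^{2}\right)} = 1 - \frac{221}{Q Q 2 Q^{2}} = 1 - \frac{221}{2 Q^{4}}$)
$-243896 - \left(-184405 + b{\left(-486,-476 \right)}\right) = -243896 + \left(184405 - \left(1 - \frac{221}{2 \cdot 55788550416}\right)\right) = -243896 + \left(184405 - \left(1 - \frac{221}{111577100832}\right)\right) = -243896 + \left(184405 - \frac{111577100611}{111577100832}\right) = -243896 + \frac{20575263701824349}{111577100832} = - \frac{6637944882697123}{111577100832}$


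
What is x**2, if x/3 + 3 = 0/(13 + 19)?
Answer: 81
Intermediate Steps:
x = -9 (x = -9 + 3*(0/(13 + 19)) = -9 + 3*(0/32) = -9 + 3*((1/32)*0) = -9 + 3*0 = -9 + 0 = -9)
x**2 = (-9)**2 = 81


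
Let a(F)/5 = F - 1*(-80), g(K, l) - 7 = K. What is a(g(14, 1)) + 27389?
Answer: 27894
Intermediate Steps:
g(K, l) = 7 + K
a(F) = 400 + 5*F (a(F) = 5*(F - 1*(-80)) = 5*(F + 80) = 5*(80 + F) = 400 + 5*F)
a(g(14, 1)) + 27389 = (400 + 5*(7 + 14)) + 27389 = (400 + 5*21) + 27389 = (400 + 105) + 27389 = 505 + 27389 = 27894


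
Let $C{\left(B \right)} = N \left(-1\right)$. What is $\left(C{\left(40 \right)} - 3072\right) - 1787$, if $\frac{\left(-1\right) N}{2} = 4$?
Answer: $-4851$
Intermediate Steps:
$N = -8$ ($N = \left(-2\right) 4 = -8$)
$C{\left(B \right)} = 8$ ($C{\left(B \right)} = \left(-8\right) \left(-1\right) = 8$)
$\left(C{\left(40 \right)} - 3072\right) - 1787 = \left(8 - 3072\right) - 1787 = -3064 - 1787 = -4851$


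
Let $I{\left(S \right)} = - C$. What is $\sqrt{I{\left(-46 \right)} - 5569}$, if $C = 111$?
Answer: $4 i \sqrt{355} \approx 75.366 i$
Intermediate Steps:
$I{\left(S \right)} = -111$ ($I{\left(S \right)} = \left(-1\right) 111 = -111$)
$\sqrt{I{\left(-46 \right)} - 5569} = \sqrt{-111 - 5569} = \sqrt{-5680} = 4 i \sqrt{355}$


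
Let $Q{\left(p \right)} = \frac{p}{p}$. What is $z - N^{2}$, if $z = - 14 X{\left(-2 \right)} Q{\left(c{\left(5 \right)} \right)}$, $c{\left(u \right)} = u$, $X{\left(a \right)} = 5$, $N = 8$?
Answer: $-134$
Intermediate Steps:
$Q{\left(p \right)} = 1$
$z = -70$ ($z = \left(-14\right) 5 \cdot 1 = \left(-70\right) 1 = -70$)
$z - N^{2} = -70 - 8^{2} = -70 - 64 = -134$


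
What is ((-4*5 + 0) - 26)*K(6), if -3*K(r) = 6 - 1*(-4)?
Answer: 460/3 ≈ 153.33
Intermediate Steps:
K(r) = -10/3 (K(r) = -(6 - 1*(-4))/3 = -(6 + 4)/3 = -⅓*10 = -10/3)
((-4*5 + 0) - 26)*K(6) = ((-4*5 + 0) - 26)*(-10/3) = ((-20 + 0) - 26)*(-10/3) = (-20 - 26)*(-10/3) = -46*(-10/3) = 460/3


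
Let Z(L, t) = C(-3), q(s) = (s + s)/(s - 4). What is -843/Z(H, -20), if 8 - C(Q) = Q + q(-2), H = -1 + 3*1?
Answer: -2529/31 ≈ -81.581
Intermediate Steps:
q(s) = 2*s/(-4 + s) (q(s) = (2*s)/(-4 + s) = 2*s/(-4 + s))
H = 2 (H = -1 + 3 = 2)
C(Q) = 22/3 - Q (C(Q) = 8 - (Q + 2*(-2)/(-4 - 2)) = 8 - (Q + 2*(-2)/(-6)) = 8 - (Q + 2*(-2)*(-⅙)) = 8 - (Q + ⅔) = 8 - (⅔ + Q) = 8 + (-⅔ - Q) = 22/3 - Q)
Z(L, t) = 31/3 (Z(L, t) = 22/3 - 1*(-3) = 22/3 + 3 = 31/3)
-843/Z(H, -20) = -843/31/3 = -843*3/31 = -2529/31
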